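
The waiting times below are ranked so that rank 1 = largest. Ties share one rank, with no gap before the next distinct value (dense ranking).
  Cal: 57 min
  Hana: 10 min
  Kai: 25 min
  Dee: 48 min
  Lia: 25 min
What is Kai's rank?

3

Sorted (descending): 57, 48, 25, 25, 10
The 2 values of 25 share dense rank 3.
Remaining distinct values take the next consecutive integers.
Kai has value 25 min → rank 3.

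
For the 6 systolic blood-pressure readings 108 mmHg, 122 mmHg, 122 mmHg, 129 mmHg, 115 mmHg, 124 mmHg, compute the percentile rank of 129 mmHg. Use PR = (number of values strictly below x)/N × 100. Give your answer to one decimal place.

83.3

N = 6.
Strictly below 129: 5. Equal to 129: 1.
PR = 5/6 × 100 = 83.3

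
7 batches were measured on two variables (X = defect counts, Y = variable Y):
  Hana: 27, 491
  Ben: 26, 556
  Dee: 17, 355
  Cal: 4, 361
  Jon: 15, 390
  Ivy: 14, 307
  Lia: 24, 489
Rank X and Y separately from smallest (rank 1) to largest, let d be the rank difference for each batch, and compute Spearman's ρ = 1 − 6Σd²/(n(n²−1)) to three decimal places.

0.786

Ranks of variable 1: 7, 6, 4, 1, 3, 2, 5
Ranks of variable 2: 6, 7, 2, 3, 4, 1, 5
d = r₁ − r₂: 1, -1, 2, -2, -1, 1, 0
d²: 1, 1, 4, 4, 1, 1, 0; Σd² = 12
ρ = 1 − 6·12/(7·48) = 1 − 72/336 = 0.786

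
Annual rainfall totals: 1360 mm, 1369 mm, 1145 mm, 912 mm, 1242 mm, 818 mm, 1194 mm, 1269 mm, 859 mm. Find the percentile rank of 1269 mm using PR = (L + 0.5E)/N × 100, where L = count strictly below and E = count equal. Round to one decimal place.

N = 9.
Strictly below 1269: 6. Equal to 1269: 1.
PR = (6 + 0.5·1)/9 × 100 = 72.2

72.2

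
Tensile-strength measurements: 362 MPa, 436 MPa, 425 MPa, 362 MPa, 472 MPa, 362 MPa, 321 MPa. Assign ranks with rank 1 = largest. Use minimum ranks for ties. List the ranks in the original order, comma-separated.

4, 2, 3, 4, 1, 4, 7

Sorted (descending): 472, 436, 425, 362, 362, 362, 321
The 3 values of 362 occupy positions 4–6 → each gets rank 4.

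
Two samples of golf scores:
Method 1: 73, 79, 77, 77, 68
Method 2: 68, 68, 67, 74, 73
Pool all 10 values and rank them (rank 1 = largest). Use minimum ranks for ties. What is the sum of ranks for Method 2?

Sorted (descending): 79, 77, 77, 74, 73, 73, 68, 68, 68, 67
The 2 values of 77 occupy positions 2–3 → each gets rank 2.
The 2 values of 73 occupy positions 5–6 → each gets rank 5.
The 3 values of 68 occupy positions 7–9 → each gets rank 7.
Method 2 values → pooled ranks: 68→7, 68→7, 67→10, 74→4, 73→5
Rank sum = 7 + 7 + 10 + 4 + 5 = 33

33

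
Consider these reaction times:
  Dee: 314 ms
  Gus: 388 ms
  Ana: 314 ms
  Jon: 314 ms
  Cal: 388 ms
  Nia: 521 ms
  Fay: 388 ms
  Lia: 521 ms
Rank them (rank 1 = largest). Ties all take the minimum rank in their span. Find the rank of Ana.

6

Sorted (descending): 521, 521, 388, 388, 388, 314, 314, 314
The 2 values of 521 occupy positions 1–2 → each gets rank 1.
The 3 values of 388 occupy positions 3–5 → each gets rank 3.
The 3 values of 314 occupy positions 6–8 → each gets rank 6.
Ana has value 314 ms → rank 6.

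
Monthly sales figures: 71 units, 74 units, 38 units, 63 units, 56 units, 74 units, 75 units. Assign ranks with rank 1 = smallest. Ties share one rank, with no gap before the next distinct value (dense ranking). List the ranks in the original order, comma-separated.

Sorted (ascending): 38, 56, 63, 71, 74, 74, 75
The 2 values of 74 share dense rank 5.
Remaining distinct values take the next consecutive integers.

4, 5, 1, 3, 2, 5, 6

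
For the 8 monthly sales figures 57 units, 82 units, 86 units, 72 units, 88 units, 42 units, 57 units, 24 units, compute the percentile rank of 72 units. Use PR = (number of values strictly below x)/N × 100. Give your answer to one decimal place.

N = 8.
Strictly below 72: 4. Equal to 72: 1.
PR = 4/8 × 100 = 50.0

50.0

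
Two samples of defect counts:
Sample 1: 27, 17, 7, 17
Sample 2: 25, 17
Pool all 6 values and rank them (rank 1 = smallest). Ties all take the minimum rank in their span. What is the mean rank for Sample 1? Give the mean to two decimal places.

Sorted (ascending): 7, 17, 17, 17, 25, 27
The 3 values of 17 occupy positions 2–4 → each gets rank 2.
Sample 1 values → pooled ranks: 27→6, 17→2, 7→1, 17→2
Mean rank = (6 + 2 + 1 + 2) / 4 = 2.75

2.75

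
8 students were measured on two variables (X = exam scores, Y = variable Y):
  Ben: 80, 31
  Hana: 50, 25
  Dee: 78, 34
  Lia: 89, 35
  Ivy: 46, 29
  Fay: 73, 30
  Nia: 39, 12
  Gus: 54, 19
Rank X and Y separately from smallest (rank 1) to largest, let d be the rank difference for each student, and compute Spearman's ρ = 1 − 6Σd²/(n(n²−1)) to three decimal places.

Ranks of variable 1: 7, 3, 6, 8, 2, 5, 1, 4
Ranks of variable 2: 6, 3, 7, 8, 4, 5, 1, 2
d = r₁ − r₂: 1, 0, -1, 0, -2, 0, 0, 2
d²: 1, 0, 1, 0, 4, 0, 0, 4; Σd² = 10
ρ = 1 − 6·10/(8·63) = 1 − 60/504 = 0.881

0.881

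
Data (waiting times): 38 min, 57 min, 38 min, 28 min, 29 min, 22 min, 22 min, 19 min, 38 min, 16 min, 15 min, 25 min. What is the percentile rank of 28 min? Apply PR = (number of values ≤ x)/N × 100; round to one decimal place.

58.3

N = 12.
Strictly below 28: 6. Equal to 28: 1.
PR = 7/12 × 100 = 58.3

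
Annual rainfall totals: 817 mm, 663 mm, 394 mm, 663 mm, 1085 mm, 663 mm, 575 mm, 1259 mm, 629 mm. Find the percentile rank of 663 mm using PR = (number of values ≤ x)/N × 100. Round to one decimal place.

66.7

N = 9.
Strictly below 663: 3. Equal to 663: 3.
PR = 6/9 × 100 = 66.7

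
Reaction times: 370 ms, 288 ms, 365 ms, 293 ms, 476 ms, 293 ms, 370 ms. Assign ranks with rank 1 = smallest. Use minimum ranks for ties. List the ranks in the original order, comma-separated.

5, 1, 4, 2, 7, 2, 5

Sorted (ascending): 288, 293, 293, 365, 370, 370, 476
The 2 values of 293 occupy positions 2–3 → each gets rank 2.
The 2 values of 370 occupy positions 5–6 → each gets rank 5.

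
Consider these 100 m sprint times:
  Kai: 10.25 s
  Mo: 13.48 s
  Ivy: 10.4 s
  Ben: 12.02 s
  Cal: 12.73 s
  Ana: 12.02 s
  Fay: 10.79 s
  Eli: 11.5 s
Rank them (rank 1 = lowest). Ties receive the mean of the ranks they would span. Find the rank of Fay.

3

Sorted (ascending): 10.25, 10.4, 10.79, 11.5, 12.02, 12.02, 12.73, 13.48
The 2 values of 12.02 occupy positions 5–6 → average rank (5+6)/2 = 5.5.
Fay has value 10.79 s → rank 3.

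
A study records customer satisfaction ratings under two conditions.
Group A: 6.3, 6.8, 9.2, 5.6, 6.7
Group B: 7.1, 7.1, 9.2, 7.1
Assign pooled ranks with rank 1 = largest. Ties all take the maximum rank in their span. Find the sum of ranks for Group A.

32

Sorted (descending): 9.2, 9.2, 7.1, 7.1, 7.1, 6.8, 6.7, 6.3, 5.6
The 2 values of 9.2 occupy positions 1–2 → each gets rank 2.
The 3 values of 7.1 occupy positions 3–5 → each gets rank 5.
Group A values → pooled ranks: 6.3→8, 6.8→6, 9.2→2, 5.6→9, 6.7→7
Rank sum = 8 + 6 + 2 + 9 + 7 = 32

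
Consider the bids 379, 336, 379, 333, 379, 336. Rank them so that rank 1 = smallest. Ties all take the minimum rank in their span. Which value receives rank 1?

Sorted (ascending): 333, 336, 336, 379, 379, 379
The 2 values of 336 occupy positions 2–3 → each gets rank 2.
The 3 values of 379 occupy positions 4–6 → each gets rank 4.
Rank 1 → value 333.

333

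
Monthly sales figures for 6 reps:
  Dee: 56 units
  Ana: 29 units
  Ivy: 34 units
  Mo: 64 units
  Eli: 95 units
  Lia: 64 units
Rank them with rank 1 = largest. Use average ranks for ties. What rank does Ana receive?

Sorted (descending): 95, 64, 64, 56, 34, 29
The 2 values of 64 occupy positions 2–3 → average rank (2+3)/2 = 2.5.
Ana has value 29 units → rank 6.

6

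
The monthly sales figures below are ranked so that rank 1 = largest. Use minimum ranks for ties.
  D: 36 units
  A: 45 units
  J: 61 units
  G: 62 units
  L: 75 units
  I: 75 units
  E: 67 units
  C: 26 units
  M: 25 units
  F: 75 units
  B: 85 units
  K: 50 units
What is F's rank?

2

Sorted (descending): 85, 75, 75, 75, 67, 62, 61, 50, 45, 36, 26, 25
The 3 values of 75 occupy positions 2–4 → each gets rank 2.
F has value 75 units → rank 2.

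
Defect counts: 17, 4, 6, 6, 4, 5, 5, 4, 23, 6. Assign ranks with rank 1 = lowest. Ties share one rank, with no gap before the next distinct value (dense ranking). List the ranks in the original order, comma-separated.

Sorted (ascending): 4, 4, 4, 5, 5, 6, 6, 6, 17, 23
The 3 values of 4 share dense rank 1.
The 2 values of 5 share dense rank 2.
The 3 values of 6 share dense rank 3.
Remaining distinct values take the next consecutive integers.

4, 1, 3, 3, 1, 2, 2, 1, 5, 3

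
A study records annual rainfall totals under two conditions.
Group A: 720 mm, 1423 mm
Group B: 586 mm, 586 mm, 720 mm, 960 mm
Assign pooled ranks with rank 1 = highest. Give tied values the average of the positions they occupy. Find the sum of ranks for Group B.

16.5

Sorted (descending): 1423, 960, 720, 720, 586, 586
The 2 values of 720 occupy positions 3–4 → average rank (3+4)/2 = 3.5.
The 2 values of 586 occupy positions 5–6 → average rank (5+6)/2 = 5.5.
Group B values → pooled ranks: 586→5.5, 586→5.5, 720→3.5, 960→2
Rank sum = 5.5 + 5.5 + 3.5 + 2 = 16.5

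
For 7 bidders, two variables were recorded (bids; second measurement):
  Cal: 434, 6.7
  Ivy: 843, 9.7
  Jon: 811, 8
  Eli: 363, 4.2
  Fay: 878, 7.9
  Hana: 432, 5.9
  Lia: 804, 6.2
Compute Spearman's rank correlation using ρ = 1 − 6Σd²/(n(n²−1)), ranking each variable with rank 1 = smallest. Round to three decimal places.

0.857

Ranks of variable 1: 3, 6, 5, 1, 7, 2, 4
Ranks of variable 2: 4, 7, 6, 1, 5, 2, 3
d = r₁ − r₂: -1, -1, -1, 0, 2, 0, 1
d²: 1, 1, 1, 0, 4, 0, 1; Σd² = 8
ρ = 1 − 6·8/(7·48) = 1 − 48/336 = 0.857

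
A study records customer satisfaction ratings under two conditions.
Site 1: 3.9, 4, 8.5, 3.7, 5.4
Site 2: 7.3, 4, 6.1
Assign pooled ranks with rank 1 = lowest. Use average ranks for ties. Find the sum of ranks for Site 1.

Sorted (ascending): 3.7, 3.9, 4, 4, 5.4, 6.1, 7.3, 8.5
The 2 values of 4 occupy positions 3–4 → average rank (3+4)/2 = 3.5.
Site 1 values → pooled ranks: 3.9→2, 4→3.5, 8.5→8, 3.7→1, 5.4→5
Rank sum = 2 + 3.5 + 8 + 1 + 5 = 19.5

19.5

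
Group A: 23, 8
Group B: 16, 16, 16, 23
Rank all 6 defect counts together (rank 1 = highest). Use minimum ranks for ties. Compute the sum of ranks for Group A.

7

Sorted (descending): 23, 23, 16, 16, 16, 8
The 2 values of 23 occupy positions 1–2 → each gets rank 1.
The 3 values of 16 occupy positions 3–5 → each gets rank 3.
Group A values → pooled ranks: 23→1, 8→6
Rank sum = 1 + 6 = 7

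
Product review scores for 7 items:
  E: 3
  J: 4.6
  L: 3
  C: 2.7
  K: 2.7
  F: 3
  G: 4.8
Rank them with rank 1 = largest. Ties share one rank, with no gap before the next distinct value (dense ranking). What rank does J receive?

2

Sorted (descending): 4.8, 4.6, 3, 3, 3, 2.7, 2.7
The 3 values of 3 share dense rank 3.
The 2 values of 2.7 share dense rank 4.
Remaining distinct values take the next consecutive integers.
J has value 4.6 → rank 2.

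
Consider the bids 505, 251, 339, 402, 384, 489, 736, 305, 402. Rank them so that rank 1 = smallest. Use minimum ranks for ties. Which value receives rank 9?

Sorted (ascending): 251, 305, 339, 384, 402, 402, 489, 505, 736
The 2 values of 402 occupy positions 5–6 → each gets rank 5.
Rank 9 → value 736.

736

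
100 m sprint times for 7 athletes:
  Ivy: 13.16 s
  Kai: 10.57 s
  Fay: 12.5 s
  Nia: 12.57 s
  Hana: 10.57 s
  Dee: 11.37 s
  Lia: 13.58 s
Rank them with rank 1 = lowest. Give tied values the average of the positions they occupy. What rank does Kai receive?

1.5

Sorted (ascending): 10.57, 10.57, 11.37, 12.5, 12.57, 13.16, 13.58
The 2 values of 10.57 occupy positions 1–2 → average rank (1+2)/2 = 1.5.
Kai has value 10.57 s → rank 1.5.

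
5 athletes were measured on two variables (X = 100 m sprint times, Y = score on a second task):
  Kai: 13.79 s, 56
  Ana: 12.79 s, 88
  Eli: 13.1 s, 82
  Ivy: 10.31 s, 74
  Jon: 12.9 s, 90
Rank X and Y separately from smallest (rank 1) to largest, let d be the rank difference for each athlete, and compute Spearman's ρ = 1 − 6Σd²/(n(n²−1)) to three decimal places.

-0.300

Ranks of variable 1: 5, 2, 4, 1, 3
Ranks of variable 2: 1, 4, 3, 2, 5
d = r₁ − r₂: 4, -2, 1, -1, -2
d²: 16, 4, 1, 1, 4; Σd² = 26
ρ = 1 − 6·26/(5·24) = 1 − 156/120 = -0.300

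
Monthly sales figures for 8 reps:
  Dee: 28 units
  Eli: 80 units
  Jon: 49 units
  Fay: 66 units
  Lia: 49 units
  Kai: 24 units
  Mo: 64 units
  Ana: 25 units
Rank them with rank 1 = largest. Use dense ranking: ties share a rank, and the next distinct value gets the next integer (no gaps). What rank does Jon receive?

4

Sorted (descending): 80, 66, 64, 49, 49, 28, 25, 24
The 2 values of 49 share dense rank 4.
Remaining distinct values take the next consecutive integers.
Jon has value 49 units → rank 4.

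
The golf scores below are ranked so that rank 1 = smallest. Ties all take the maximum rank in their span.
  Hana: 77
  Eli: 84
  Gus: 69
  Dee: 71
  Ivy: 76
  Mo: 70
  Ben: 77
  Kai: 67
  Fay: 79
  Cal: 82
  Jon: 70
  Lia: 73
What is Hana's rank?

Sorted (ascending): 67, 69, 70, 70, 71, 73, 76, 77, 77, 79, 82, 84
The 2 values of 70 occupy positions 3–4 → each gets rank 4.
The 2 values of 77 occupy positions 8–9 → each gets rank 9.
Hana has value 77 → rank 9.

9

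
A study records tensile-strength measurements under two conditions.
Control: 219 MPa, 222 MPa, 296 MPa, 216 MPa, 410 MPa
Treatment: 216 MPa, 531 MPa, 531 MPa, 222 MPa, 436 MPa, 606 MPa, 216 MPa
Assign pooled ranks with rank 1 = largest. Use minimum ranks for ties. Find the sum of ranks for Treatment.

Sorted (descending): 606, 531, 531, 436, 410, 296, 222, 222, 219, 216, 216, 216
The 2 values of 531 occupy positions 2–3 → each gets rank 2.
The 2 values of 222 occupy positions 7–8 → each gets rank 7.
The 3 values of 216 occupy positions 10–12 → each gets rank 10.
Treatment values → pooled ranks: 216→10, 531→2, 531→2, 222→7, 436→4, 606→1, 216→10
Rank sum = 10 + 2 + 2 + 7 + 4 + 1 + 10 = 36

36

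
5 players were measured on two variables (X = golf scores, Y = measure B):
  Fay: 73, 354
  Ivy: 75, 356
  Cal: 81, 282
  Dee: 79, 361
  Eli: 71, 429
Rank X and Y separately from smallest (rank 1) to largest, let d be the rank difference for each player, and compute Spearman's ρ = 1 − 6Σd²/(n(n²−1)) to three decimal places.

-0.600

Ranks of variable 1: 2, 3, 5, 4, 1
Ranks of variable 2: 2, 3, 1, 4, 5
d = r₁ − r₂: 0, 0, 4, 0, -4
d²: 0, 0, 16, 0, 16; Σd² = 32
ρ = 1 − 6·32/(5·24) = 1 − 192/120 = -0.600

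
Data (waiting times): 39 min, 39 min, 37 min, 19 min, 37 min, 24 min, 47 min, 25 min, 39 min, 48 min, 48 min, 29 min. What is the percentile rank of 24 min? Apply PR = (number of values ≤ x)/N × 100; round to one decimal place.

N = 12.
Strictly below 24: 1. Equal to 24: 1.
PR = 2/12 × 100 = 16.7

16.7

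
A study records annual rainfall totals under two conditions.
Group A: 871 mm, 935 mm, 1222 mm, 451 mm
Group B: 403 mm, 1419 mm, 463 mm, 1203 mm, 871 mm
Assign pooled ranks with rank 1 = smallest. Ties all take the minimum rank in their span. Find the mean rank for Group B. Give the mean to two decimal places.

4.80

Sorted (ascending): 403, 451, 463, 871, 871, 935, 1203, 1222, 1419
The 2 values of 871 occupy positions 4–5 → each gets rank 4.
Group B values → pooled ranks: 403→1, 1419→9, 463→3, 1203→7, 871→4
Mean rank = (1 + 9 + 3 + 7 + 4) / 5 = 4.80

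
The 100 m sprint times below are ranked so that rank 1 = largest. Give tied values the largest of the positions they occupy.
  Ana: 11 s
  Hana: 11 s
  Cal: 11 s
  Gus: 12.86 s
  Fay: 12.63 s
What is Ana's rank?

Sorted (descending): 12.86, 12.63, 11, 11, 11
The 3 values of 11 occupy positions 3–5 → each gets rank 5.
Ana has value 11 s → rank 5.

5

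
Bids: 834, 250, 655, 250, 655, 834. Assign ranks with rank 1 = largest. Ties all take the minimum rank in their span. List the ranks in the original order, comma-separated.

1, 5, 3, 5, 3, 1

Sorted (descending): 834, 834, 655, 655, 250, 250
The 2 values of 834 occupy positions 1–2 → each gets rank 1.
The 2 values of 655 occupy positions 3–4 → each gets rank 3.
The 2 values of 250 occupy positions 5–6 → each gets rank 5.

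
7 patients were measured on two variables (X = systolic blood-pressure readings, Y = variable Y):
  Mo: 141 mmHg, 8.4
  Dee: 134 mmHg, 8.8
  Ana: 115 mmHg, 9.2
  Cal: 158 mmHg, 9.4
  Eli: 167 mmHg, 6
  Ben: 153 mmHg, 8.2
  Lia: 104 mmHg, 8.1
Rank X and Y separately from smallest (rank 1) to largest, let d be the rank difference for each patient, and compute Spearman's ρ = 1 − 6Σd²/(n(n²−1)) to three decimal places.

Ranks of variable 1: 4, 3, 2, 6, 7, 5, 1
Ranks of variable 2: 4, 5, 6, 7, 1, 3, 2
d = r₁ − r₂: 0, -2, -4, -1, 6, 2, -1
d²: 0, 4, 16, 1, 36, 4, 1; Σd² = 62
ρ = 1 − 6·62/(7·48) = 1 − 372/336 = -0.107

-0.107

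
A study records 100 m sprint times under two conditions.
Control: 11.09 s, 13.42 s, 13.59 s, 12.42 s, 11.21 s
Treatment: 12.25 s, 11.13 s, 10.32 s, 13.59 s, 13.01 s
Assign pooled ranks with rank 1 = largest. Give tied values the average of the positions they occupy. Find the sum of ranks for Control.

Sorted (descending): 13.59, 13.59, 13.42, 13.01, 12.42, 12.25, 11.21, 11.13, 11.09, 10.32
The 2 values of 13.59 occupy positions 1–2 → average rank (1+2)/2 = 1.5.
Control values → pooled ranks: 11.09→9, 13.42→3, 13.59→1.5, 12.42→5, 11.21→7
Rank sum = 9 + 3 + 1.5 + 5 + 7 = 25.5

25.5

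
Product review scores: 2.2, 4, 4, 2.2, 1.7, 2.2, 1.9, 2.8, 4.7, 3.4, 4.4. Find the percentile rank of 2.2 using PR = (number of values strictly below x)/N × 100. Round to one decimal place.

18.2

N = 11.
Strictly below 2.2: 2. Equal to 2.2: 3.
PR = 2/11 × 100 = 18.2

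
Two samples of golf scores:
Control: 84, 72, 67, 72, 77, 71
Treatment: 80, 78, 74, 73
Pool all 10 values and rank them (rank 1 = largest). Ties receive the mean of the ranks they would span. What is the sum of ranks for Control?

Sorted (descending): 84, 80, 78, 77, 74, 73, 72, 72, 71, 67
The 2 values of 72 occupy positions 7–8 → average rank (7+8)/2 = 7.5.
Control values → pooled ranks: 84→1, 72→7.5, 67→10, 72→7.5, 77→4, 71→9
Rank sum = 1 + 7.5 + 10 + 7.5 + 4 + 9 = 39

39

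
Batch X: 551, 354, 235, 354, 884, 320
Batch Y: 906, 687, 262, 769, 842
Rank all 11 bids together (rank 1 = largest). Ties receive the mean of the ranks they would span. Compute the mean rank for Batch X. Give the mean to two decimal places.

7.17

Sorted (descending): 906, 884, 842, 769, 687, 551, 354, 354, 320, 262, 235
The 2 values of 354 occupy positions 7–8 → average rank (7+8)/2 = 7.5.
Batch X values → pooled ranks: 551→6, 354→7.5, 235→11, 354→7.5, 884→2, 320→9
Mean rank = (6 + 7.5 + 11 + 7.5 + 2 + 9) / 6 = 7.17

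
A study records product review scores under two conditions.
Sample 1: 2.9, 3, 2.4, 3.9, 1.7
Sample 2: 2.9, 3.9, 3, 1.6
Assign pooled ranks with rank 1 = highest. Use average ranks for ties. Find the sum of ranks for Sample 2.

Sorted (descending): 3.9, 3.9, 3, 3, 2.9, 2.9, 2.4, 1.7, 1.6
The 2 values of 3.9 occupy positions 1–2 → average rank (1+2)/2 = 1.5.
The 2 values of 3 occupy positions 3–4 → average rank (3+4)/2 = 3.5.
The 2 values of 2.9 occupy positions 5–6 → average rank (5+6)/2 = 5.5.
Sample 2 values → pooled ranks: 2.9→5.5, 3.9→1.5, 3→3.5, 1.6→9
Rank sum = 5.5 + 1.5 + 3.5 + 9 = 19.5

19.5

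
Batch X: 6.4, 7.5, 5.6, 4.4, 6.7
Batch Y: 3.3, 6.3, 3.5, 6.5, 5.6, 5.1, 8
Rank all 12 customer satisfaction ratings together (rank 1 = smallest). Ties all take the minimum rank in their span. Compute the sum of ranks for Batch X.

Sorted (ascending): 3.3, 3.5, 4.4, 5.1, 5.6, 5.6, 6.3, 6.4, 6.5, 6.7, 7.5, 8
The 2 values of 5.6 occupy positions 5–6 → each gets rank 5.
Batch X values → pooled ranks: 6.4→8, 7.5→11, 5.6→5, 4.4→3, 6.7→10
Rank sum = 8 + 11 + 5 + 3 + 10 = 37

37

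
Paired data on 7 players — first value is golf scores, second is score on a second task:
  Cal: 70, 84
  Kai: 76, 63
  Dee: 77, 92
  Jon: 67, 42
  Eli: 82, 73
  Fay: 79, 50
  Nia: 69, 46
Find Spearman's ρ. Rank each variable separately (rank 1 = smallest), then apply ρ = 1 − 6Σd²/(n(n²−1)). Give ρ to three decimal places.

0.536

Ranks of variable 1: 3, 4, 5, 1, 7, 6, 2
Ranks of variable 2: 6, 4, 7, 1, 5, 3, 2
d = r₁ − r₂: -3, 0, -2, 0, 2, 3, 0
d²: 9, 0, 4, 0, 4, 9, 0; Σd² = 26
ρ = 1 − 6·26/(7·48) = 1 − 156/336 = 0.536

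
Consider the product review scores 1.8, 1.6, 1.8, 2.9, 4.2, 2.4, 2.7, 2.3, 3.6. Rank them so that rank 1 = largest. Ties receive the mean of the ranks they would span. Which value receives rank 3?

Sorted (descending): 4.2, 3.6, 2.9, 2.7, 2.4, 2.3, 1.8, 1.8, 1.6
The 2 values of 1.8 occupy positions 7–8 → average rank (7+8)/2 = 7.5.
Rank 3 → value 2.9.

2.9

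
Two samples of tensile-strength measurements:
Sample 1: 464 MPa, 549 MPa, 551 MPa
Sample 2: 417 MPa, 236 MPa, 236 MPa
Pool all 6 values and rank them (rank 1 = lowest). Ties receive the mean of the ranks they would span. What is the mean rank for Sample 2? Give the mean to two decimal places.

2.00

Sorted (ascending): 236, 236, 417, 464, 549, 551
The 2 values of 236 occupy positions 1–2 → average rank (1+2)/2 = 1.5.
Sample 2 values → pooled ranks: 417→3, 236→1.5, 236→1.5
Mean rank = (3 + 1.5 + 1.5) / 3 = 2.00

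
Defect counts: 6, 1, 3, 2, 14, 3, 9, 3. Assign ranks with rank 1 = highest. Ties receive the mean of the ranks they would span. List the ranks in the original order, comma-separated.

3, 8, 5, 7, 1, 5, 2, 5

Sorted (descending): 14, 9, 6, 3, 3, 3, 2, 1
The 3 values of 3 occupy positions 4–6 → average rank 5.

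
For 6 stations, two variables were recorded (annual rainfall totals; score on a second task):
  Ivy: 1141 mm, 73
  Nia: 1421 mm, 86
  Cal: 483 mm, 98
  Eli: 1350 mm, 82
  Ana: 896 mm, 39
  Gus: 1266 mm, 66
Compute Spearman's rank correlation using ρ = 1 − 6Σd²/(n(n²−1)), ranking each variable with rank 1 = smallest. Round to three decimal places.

Ranks of variable 1: 3, 6, 1, 5, 2, 4
Ranks of variable 2: 3, 5, 6, 4, 1, 2
d = r₁ − r₂: 0, 1, -5, 1, 1, 2
d²: 0, 1, 25, 1, 1, 4; Σd² = 32
ρ = 1 − 6·32/(6·35) = 1 − 192/210 = 0.086

0.086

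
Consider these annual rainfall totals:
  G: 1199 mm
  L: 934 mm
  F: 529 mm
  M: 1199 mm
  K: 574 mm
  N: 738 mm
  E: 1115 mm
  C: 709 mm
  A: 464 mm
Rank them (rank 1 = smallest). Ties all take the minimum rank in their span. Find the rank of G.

Sorted (ascending): 464, 529, 574, 709, 738, 934, 1115, 1199, 1199
The 2 values of 1199 occupy positions 8–9 → each gets rank 8.
G has value 1199 mm → rank 8.

8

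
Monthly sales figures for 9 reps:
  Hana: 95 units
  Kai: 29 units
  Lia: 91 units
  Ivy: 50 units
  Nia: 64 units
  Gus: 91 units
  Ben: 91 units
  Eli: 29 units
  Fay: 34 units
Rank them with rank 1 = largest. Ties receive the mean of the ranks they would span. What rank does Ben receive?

3

Sorted (descending): 95, 91, 91, 91, 64, 50, 34, 29, 29
The 3 values of 91 occupy positions 2–4 → average rank 3.
The 2 values of 29 occupy positions 8–9 → average rank (8+9)/2 = 8.5.
Ben has value 91 units → rank 3.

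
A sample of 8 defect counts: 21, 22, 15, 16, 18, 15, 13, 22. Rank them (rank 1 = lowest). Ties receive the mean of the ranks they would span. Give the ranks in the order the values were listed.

6, 7.5, 2.5, 4, 5, 2.5, 1, 7.5

Sorted (ascending): 13, 15, 15, 16, 18, 21, 22, 22
The 2 values of 15 occupy positions 2–3 → average rank (2+3)/2 = 2.5.
The 2 values of 22 occupy positions 7–8 → average rank (7+8)/2 = 7.5.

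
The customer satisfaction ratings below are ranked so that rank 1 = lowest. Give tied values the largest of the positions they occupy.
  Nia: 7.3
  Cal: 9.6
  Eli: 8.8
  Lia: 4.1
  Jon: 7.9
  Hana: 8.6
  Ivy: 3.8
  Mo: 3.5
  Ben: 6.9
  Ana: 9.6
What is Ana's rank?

Sorted (ascending): 3.5, 3.8, 4.1, 6.9, 7.3, 7.9, 8.6, 8.8, 9.6, 9.6
The 2 values of 9.6 occupy positions 9–10 → each gets rank 10.
Ana has value 9.6 → rank 10.

10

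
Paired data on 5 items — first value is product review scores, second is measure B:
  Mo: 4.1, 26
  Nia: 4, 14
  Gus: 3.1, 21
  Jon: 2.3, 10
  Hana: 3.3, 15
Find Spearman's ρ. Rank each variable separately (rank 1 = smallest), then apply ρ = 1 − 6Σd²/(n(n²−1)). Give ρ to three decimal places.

Ranks of variable 1: 5, 4, 2, 1, 3
Ranks of variable 2: 5, 2, 4, 1, 3
d = r₁ − r₂: 0, 2, -2, 0, 0
d²: 0, 4, 4, 0, 0; Σd² = 8
ρ = 1 − 6·8/(5·24) = 1 − 48/120 = 0.600

0.600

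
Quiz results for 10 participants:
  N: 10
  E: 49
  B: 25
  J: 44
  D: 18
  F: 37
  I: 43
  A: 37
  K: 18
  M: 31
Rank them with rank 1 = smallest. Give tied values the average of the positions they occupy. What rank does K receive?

Sorted (ascending): 10, 18, 18, 25, 31, 37, 37, 43, 44, 49
The 2 values of 18 occupy positions 2–3 → average rank (2+3)/2 = 2.5.
The 2 values of 37 occupy positions 6–7 → average rank (6+7)/2 = 6.5.
K has value 18 → rank 2.5.

2.5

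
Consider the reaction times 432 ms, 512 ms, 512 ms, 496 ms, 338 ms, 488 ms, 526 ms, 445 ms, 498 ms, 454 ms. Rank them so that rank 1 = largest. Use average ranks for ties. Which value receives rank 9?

432

Sorted (descending): 526, 512, 512, 498, 496, 488, 454, 445, 432, 338
The 2 values of 512 occupy positions 2–3 → average rank (2+3)/2 = 2.5.
Rank 9 → value 432.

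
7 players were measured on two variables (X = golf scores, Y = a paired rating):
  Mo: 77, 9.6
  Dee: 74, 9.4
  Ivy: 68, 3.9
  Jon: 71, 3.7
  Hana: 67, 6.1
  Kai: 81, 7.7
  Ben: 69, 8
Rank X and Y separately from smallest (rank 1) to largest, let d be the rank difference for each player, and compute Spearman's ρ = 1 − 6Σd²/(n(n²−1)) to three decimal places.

Ranks of variable 1: 6, 5, 2, 4, 1, 7, 3
Ranks of variable 2: 7, 6, 2, 1, 3, 4, 5
d = r₁ − r₂: -1, -1, 0, 3, -2, 3, -2
d²: 1, 1, 0, 9, 4, 9, 4; Σd² = 28
ρ = 1 − 6·28/(7·48) = 1 − 168/336 = 0.500

0.500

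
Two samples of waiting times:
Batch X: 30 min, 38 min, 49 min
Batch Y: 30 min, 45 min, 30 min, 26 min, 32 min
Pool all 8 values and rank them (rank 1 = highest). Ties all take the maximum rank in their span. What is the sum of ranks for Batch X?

11

Sorted (descending): 49, 45, 38, 32, 30, 30, 30, 26
The 3 values of 30 occupy positions 5–7 → each gets rank 7.
Batch X values → pooled ranks: 30→7, 38→3, 49→1
Rank sum = 7 + 3 + 1 = 11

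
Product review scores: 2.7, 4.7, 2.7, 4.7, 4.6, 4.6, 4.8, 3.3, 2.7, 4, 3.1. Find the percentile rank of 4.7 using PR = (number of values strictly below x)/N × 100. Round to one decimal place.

N = 11.
Strictly below 4.7: 8. Equal to 4.7: 2.
PR = 8/11 × 100 = 72.7

72.7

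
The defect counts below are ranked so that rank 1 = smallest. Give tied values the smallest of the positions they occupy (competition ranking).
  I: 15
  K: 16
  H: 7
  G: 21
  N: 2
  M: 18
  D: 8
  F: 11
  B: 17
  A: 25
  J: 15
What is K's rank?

7

Sorted (ascending): 2, 7, 8, 11, 15, 15, 16, 17, 18, 21, 25
The 2 values of 15 occupy positions 5–6 → each gets rank 5.
K has value 16 → rank 7.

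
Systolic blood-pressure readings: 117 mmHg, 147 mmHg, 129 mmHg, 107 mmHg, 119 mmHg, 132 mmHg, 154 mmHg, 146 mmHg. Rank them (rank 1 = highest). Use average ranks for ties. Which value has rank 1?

Sorted (descending): 154, 147, 146, 132, 129, 119, 117, 107
No ties — each value takes its position as its rank.
Rank 1 → value 154.

154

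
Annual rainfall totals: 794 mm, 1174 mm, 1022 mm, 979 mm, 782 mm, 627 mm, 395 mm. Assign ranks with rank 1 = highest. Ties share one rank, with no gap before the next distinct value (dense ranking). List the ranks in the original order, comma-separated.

Sorted (descending): 1174, 1022, 979, 794, 782, 627, 395
No ties — each value takes its position as its rank.

4, 1, 2, 3, 5, 6, 7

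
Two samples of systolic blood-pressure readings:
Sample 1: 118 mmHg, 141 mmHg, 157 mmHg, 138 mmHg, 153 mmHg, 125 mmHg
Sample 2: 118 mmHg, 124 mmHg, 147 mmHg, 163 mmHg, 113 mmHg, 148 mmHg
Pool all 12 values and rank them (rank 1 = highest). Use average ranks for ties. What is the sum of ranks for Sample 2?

41.5

Sorted (descending): 163, 157, 153, 148, 147, 141, 138, 125, 124, 118, 118, 113
The 2 values of 118 occupy positions 10–11 → average rank (10+11)/2 = 10.5.
Sample 2 values → pooled ranks: 118→10.5, 124→9, 147→5, 163→1, 113→12, 148→4
Rank sum = 10.5 + 9 + 5 + 1 + 12 + 4 = 41.5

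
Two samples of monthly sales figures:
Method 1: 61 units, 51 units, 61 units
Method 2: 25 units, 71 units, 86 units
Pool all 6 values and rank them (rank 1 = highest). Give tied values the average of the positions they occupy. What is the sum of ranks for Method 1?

Sorted (descending): 86, 71, 61, 61, 51, 25
The 2 values of 61 occupy positions 3–4 → average rank (3+4)/2 = 3.5.
Method 1 values → pooled ranks: 61→3.5, 51→5, 61→3.5
Rank sum = 3.5 + 5 + 3.5 = 12

12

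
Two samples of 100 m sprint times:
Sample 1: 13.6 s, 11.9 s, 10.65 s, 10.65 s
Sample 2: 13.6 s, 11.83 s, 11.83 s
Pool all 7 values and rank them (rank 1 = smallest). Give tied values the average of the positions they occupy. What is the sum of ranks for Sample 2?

13.5

Sorted (ascending): 10.65, 10.65, 11.83, 11.83, 11.9, 13.6, 13.6
The 2 values of 10.65 occupy positions 1–2 → average rank (1+2)/2 = 1.5.
The 2 values of 11.83 occupy positions 3–4 → average rank (3+4)/2 = 3.5.
The 2 values of 13.6 occupy positions 6–7 → average rank (6+7)/2 = 6.5.
Sample 2 values → pooled ranks: 13.6→6.5, 11.83→3.5, 11.83→3.5
Rank sum = 6.5 + 3.5 + 3.5 = 13.5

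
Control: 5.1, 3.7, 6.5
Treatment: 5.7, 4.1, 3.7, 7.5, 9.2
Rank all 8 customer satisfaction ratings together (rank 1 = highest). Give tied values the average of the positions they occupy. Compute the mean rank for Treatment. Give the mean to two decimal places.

Sorted (descending): 9.2, 7.5, 6.5, 5.7, 5.1, 4.1, 3.7, 3.7
The 2 values of 3.7 occupy positions 7–8 → average rank (7+8)/2 = 7.5.
Treatment values → pooled ranks: 5.7→4, 4.1→6, 3.7→7.5, 7.5→2, 9.2→1
Mean rank = (4 + 6 + 7.5 + 2 + 1) / 5 = 4.10

4.10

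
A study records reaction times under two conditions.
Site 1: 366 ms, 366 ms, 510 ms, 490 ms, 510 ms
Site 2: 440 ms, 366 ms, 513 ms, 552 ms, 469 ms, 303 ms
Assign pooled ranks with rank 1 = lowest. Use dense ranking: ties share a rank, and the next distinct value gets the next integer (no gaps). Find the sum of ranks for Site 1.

21

Sorted (ascending): 303, 366, 366, 366, 440, 469, 490, 510, 510, 513, 552
The 3 values of 366 share dense rank 2.
The 2 values of 510 share dense rank 6.
Remaining distinct values take the next consecutive integers.
Site 1 values → pooled ranks: 366→2, 366→2, 510→6, 490→5, 510→6
Rank sum = 2 + 2 + 6 + 5 + 6 = 21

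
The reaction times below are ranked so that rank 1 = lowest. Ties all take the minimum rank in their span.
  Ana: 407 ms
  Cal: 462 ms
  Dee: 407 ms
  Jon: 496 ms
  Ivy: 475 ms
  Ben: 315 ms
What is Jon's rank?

6

Sorted (ascending): 315, 407, 407, 462, 475, 496
The 2 values of 407 occupy positions 2–3 → each gets rank 2.
Jon has value 496 ms → rank 6.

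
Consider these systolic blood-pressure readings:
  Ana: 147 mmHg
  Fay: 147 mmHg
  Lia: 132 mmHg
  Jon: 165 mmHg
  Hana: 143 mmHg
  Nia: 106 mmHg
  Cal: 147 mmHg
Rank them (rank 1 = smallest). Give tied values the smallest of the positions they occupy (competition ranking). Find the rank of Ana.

4

Sorted (ascending): 106, 132, 143, 147, 147, 147, 165
The 3 values of 147 occupy positions 4–6 → each gets rank 4.
Ana has value 147 mmHg → rank 4.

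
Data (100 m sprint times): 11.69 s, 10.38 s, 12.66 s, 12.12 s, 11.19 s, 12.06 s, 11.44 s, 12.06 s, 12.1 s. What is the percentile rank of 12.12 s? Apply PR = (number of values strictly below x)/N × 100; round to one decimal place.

77.8

N = 9.
Strictly below 12.12: 7. Equal to 12.12: 1.
PR = 7/9 × 100 = 77.8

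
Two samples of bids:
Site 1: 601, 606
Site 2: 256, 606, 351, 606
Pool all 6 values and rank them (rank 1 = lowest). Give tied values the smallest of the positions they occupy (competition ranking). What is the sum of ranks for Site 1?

7

Sorted (ascending): 256, 351, 601, 606, 606, 606
The 3 values of 606 occupy positions 4–6 → each gets rank 4.
Site 1 values → pooled ranks: 601→3, 606→4
Rank sum = 3 + 4 = 7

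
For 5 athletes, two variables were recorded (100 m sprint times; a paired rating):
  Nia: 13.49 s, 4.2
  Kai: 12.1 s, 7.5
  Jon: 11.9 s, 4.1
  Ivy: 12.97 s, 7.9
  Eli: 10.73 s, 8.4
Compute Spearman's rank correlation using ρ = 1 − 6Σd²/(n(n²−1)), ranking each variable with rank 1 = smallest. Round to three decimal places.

Ranks of variable 1: 5, 3, 2, 4, 1
Ranks of variable 2: 2, 3, 1, 4, 5
d = r₁ − r₂: 3, 0, 1, 0, -4
d²: 9, 0, 1, 0, 16; Σd² = 26
ρ = 1 − 6·26/(5·24) = 1 − 156/120 = -0.300

-0.300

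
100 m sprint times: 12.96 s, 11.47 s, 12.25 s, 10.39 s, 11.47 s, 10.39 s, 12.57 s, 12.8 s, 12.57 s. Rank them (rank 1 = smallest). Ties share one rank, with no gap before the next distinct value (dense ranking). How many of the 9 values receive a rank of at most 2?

Sorted (ascending): 10.39, 10.39, 11.47, 11.47, 12.25, 12.57, 12.57, 12.8, 12.96
The 2 values of 10.39 share dense rank 1.
The 2 values of 11.47 share dense rank 2.
The 2 values of 12.57 share dense rank 4.
Remaining distinct values take the next consecutive integers.
Ranks ≤ 2: {1, 1, 2, 2} → 4 values.

4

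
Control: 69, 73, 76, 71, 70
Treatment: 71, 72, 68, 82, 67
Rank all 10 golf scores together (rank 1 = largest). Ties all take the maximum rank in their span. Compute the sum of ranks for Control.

Sorted (descending): 82, 76, 73, 72, 71, 71, 70, 69, 68, 67
The 2 values of 71 occupy positions 5–6 → each gets rank 6.
Control values → pooled ranks: 69→8, 73→3, 76→2, 71→6, 70→7
Rank sum = 8 + 3 + 2 + 6 + 7 = 26

26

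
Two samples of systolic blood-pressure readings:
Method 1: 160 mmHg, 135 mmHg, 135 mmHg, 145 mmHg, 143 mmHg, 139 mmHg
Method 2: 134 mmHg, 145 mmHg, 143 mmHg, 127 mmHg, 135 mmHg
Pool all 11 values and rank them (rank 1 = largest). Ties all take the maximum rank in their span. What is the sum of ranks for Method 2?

38

Sorted (descending): 160, 145, 145, 143, 143, 139, 135, 135, 135, 134, 127
The 2 values of 145 occupy positions 2–3 → each gets rank 3.
The 2 values of 143 occupy positions 4–5 → each gets rank 5.
The 3 values of 135 occupy positions 7–9 → each gets rank 9.
Method 2 values → pooled ranks: 134→10, 145→3, 143→5, 127→11, 135→9
Rank sum = 10 + 3 + 5 + 11 + 9 = 38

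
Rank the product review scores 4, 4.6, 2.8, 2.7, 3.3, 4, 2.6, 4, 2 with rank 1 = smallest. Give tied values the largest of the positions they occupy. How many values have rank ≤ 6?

Sorted (ascending): 2, 2.6, 2.7, 2.8, 3.3, 4, 4, 4, 4.6
The 3 values of 4 occupy positions 6–8 → each gets rank 8.
Ranks ≤ 6: {1, 2, 3, 4, 5} → 5 values.

5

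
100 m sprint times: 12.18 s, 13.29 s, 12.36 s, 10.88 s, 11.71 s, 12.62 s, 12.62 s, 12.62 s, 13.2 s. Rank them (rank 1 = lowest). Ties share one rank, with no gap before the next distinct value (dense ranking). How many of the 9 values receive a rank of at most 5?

Sorted (ascending): 10.88, 11.71, 12.18, 12.36, 12.62, 12.62, 12.62, 13.2, 13.29
The 3 values of 12.62 share dense rank 5.
Remaining distinct values take the next consecutive integers.
Ranks ≤ 5: {1, 2, 3, 4, 5, 5, 5} → 7 values.

7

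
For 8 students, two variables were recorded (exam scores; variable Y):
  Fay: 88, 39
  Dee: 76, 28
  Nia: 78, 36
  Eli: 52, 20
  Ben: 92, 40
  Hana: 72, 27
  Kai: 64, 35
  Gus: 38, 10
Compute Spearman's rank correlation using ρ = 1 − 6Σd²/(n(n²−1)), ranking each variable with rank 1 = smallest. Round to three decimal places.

0.929

Ranks of variable 1: 7, 5, 6, 2, 8, 4, 3, 1
Ranks of variable 2: 7, 4, 6, 2, 8, 3, 5, 1
d = r₁ − r₂: 0, 1, 0, 0, 0, 1, -2, 0
d²: 0, 1, 0, 0, 0, 1, 4, 0; Σd² = 6
ρ = 1 − 6·6/(8·63) = 1 − 36/504 = 0.929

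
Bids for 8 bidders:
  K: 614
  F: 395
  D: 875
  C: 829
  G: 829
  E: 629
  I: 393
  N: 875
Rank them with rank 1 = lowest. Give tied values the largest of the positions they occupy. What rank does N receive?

Sorted (ascending): 393, 395, 614, 629, 829, 829, 875, 875
The 2 values of 829 occupy positions 5–6 → each gets rank 6.
The 2 values of 875 occupy positions 7–8 → each gets rank 8.
N has value 875 → rank 8.

8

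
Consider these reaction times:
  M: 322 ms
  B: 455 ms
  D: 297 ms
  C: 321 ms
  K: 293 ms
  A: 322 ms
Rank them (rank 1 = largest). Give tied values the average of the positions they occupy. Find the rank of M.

2.5

Sorted (descending): 455, 322, 322, 321, 297, 293
The 2 values of 322 occupy positions 2–3 → average rank (2+3)/2 = 2.5.
M has value 322 ms → rank 2.5.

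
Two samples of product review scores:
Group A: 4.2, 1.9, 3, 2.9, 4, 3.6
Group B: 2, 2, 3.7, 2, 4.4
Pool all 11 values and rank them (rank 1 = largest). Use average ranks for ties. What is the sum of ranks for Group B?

Sorted (descending): 4.4, 4.2, 4, 3.7, 3.6, 3, 2.9, 2, 2, 2, 1.9
The 3 values of 2 occupy positions 8–10 → average rank 9.
Group B values → pooled ranks: 2→9, 2→9, 3.7→4, 2→9, 4.4→1
Rank sum = 9 + 9 + 4 + 9 + 1 = 32

32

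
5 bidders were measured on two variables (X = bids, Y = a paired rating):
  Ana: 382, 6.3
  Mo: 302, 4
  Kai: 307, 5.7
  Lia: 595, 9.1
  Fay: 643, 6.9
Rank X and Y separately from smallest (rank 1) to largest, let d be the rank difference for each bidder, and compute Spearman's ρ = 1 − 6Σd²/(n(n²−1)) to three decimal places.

Ranks of variable 1: 3, 1, 2, 4, 5
Ranks of variable 2: 3, 1, 2, 5, 4
d = r₁ − r₂: 0, 0, 0, -1, 1
d²: 0, 0, 0, 1, 1; Σd² = 2
ρ = 1 − 6·2/(5·24) = 1 − 12/120 = 0.900

0.900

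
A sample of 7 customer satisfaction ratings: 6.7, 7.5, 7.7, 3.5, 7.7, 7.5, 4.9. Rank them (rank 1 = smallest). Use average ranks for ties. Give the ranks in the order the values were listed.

3, 4.5, 6.5, 1, 6.5, 4.5, 2

Sorted (ascending): 3.5, 4.9, 6.7, 7.5, 7.5, 7.7, 7.7
The 2 values of 7.5 occupy positions 4–5 → average rank (4+5)/2 = 4.5.
The 2 values of 7.7 occupy positions 6–7 → average rank (6+7)/2 = 6.5.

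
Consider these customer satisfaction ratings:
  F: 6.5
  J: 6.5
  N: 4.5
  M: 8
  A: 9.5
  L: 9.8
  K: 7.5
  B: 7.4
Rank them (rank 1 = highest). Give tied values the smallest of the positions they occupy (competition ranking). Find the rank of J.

Sorted (descending): 9.8, 9.5, 8, 7.5, 7.4, 6.5, 6.5, 4.5
The 2 values of 6.5 occupy positions 6–7 → each gets rank 6.
J has value 6.5 → rank 6.

6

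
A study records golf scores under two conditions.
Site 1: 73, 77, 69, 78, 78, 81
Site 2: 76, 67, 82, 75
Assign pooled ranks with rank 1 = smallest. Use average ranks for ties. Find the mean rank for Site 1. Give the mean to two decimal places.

Sorted (ascending): 67, 69, 73, 75, 76, 77, 78, 78, 81, 82
The 2 values of 78 occupy positions 7–8 → average rank (7+8)/2 = 7.5.
Site 1 values → pooled ranks: 73→3, 77→6, 69→2, 78→7.5, 78→7.5, 81→9
Mean rank = (3 + 6 + 2 + 7.5 + 7.5 + 9) / 6 = 5.83

5.83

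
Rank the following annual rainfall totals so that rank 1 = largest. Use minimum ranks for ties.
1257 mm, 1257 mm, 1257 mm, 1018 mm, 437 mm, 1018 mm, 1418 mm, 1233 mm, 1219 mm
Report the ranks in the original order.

2, 2, 2, 7, 9, 7, 1, 5, 6

Sorted (descending): 1418, 1257, 1257, 1257, 1233, 1219, 1018, 1018, 437
The 3 values of 1257 occupy positions 2–4 → each gets rank 2.
The 2 values of 1018 occupy positions 7–8 → each gets rank 7.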